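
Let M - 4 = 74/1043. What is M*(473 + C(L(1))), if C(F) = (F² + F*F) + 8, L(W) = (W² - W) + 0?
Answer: 2042326/1043 ≈ 1958.1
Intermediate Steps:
L(W) = W² - W
M = 4246/1043 (M = 4 + 74/1043 = 4246/1043 ≈ 4.0709)
C(F) = 8 + 2*F² (C(F) = (F² + F²) + 8 = 2*F² + 8 = 8 + 2*F²)
M*(473 + C(L(1))) = 4246*(473 + (8 + 2*(1*(-1 + 1))²))/1043 = 4246*(473 + (8 + 2*(1*0)²))/1043 = 4246*(473 + (8 + 2*0²))/1043 = 4246*(473 + (8 + 2*0))/1043 = 4246*(473 + (8 + 0))/1043 = 4246*(473 + 8)/1043 = (4246/1043)*481 = 2042326/1043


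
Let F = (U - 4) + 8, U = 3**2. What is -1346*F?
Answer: -17498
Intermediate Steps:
U = 9
F = 13 (F = (9 - 4) + 8 = 5 + 8 = 13)
-1346*F = -1346*13 = -17498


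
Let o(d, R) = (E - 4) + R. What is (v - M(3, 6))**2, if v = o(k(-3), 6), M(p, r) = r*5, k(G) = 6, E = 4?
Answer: 576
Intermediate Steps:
o(d, R) = R (o(d, R) = (4 - 4) + R = 0 + R = R)
M(p, r) = 5*r
v = 6
(v - M(3, 6))**2 = (6 - 5*6)**2 = (6 - 1*30)**2 = (6 - 30)**2 = (-24)**2 = 576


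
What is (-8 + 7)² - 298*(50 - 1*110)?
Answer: 17881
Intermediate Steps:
(-8 + 7)² - 298*(50 - 1*110) = (-1)² - 298*(50 - 110) = 1 - 298*(-60) = 1 + 17880 = 17881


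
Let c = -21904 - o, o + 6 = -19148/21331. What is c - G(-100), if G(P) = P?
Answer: -464953990/21331 ≈ -21797.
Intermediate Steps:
o = -147134/21331 (o = -6 - 19148/21331 = -147134/21331 ≈ -6.8977)
c = -467087090/21331 (c = -21904 - 1*(-147134/21331) = -21904 + 147134/21331 = -467087090/21331 ≈ -21897.)
c - G(-100) = -467087090/21331 - 1*(-100) = -467087090/21331 + 100 = -464953990/21331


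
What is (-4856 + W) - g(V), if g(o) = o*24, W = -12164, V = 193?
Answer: -21652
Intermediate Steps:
g(o) = 24*o
(-4856 + W) - g(V) = (-4856 - 12164) - 24*193 = -17020 - 1*4632 = -17020 - 4632 = -21652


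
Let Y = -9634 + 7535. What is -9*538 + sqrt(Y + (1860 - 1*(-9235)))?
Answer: -4842 + 2*sqrt(2249) ≈ -4747.2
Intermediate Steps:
Y = -2099
-9*538 + sqrt(Y + (1860 - 1*(-9235))) = -9*538 + sqrt(-2099 + (1860 - 1*(-9235))) = -4842 + sqrt(-2099 + (1860 + 9235)) = -4842 + sqrt(-2099 + 11095) = -4842 + sqrt(8996) = -4842 + 2*sqrt(2249)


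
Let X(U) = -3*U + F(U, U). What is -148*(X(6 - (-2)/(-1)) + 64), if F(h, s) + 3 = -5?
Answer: -6512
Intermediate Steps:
F(h, s) = -8 (F(h, s) = -3 - 5 = -8)
X(U) = -8 - 3*U (X(U) = -3*U - 8 = -8 - 3*U)
-148*(X(6 - (-2)/(-1)) + 64) = -148*((-8 - 3*(6 - (-2)/(-1))) + 64) = -148*((-8 - 3*(6 - (-2)*(-1))) + 64) = -148*((-8 - 3*(6 - 1*2)) + 64) = -148*((-8 - 3*(6 - 2)) + 64) = -148*((-8 - 3*4) + 64) = -148*((-8 - 12) + 64) = -148*(-20 + 64) = -148*44 = -6512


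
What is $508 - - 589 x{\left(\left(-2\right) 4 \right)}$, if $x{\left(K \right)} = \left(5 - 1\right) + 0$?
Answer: $2864$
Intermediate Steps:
$x{\left(K \right)} = 4$ ($x{\left(K \right)} = \left(5 - 1\right) + 0 = 4 + 0 = 4$)
$508 - - 589 x{\left(\left(-2\right) 4 \right)} = 508 - \left(-589\right) 4 = 508 - -2356 = 508 + 2356 = 2864$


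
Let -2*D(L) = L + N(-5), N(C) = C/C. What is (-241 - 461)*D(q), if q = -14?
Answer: -4563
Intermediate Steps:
N(C) = 1
D(L) = -½ - L/2 (D(L) = -(L + 1)/2 = -(1 + L)/2 = -½ - L/2)
(-241 - 461)*D(q) = (-241 - 461)*(-½ - ½*(-14)) = -702*(-½ + 7) = -702*13/2 = -4563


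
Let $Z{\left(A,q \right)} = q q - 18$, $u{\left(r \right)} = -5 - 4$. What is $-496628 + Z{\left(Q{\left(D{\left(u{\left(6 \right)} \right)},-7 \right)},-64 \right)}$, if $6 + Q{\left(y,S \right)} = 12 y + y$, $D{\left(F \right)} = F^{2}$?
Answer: $-492550$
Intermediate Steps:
$u{\left(r \right)} = -9$
$Q{\left(y,S \right)} = -6 + 13 y$ ($Q{\left(y,S \right)} = -6 + \left(12 y + y\right) = -6 + 13 y$)
$Z{\left(A,q \right)} = -18 + q^{2}$ ($Z{\left(A,q \right)} = q^{2} - 18 = -18 + q^{2}$)
$-496628 + Z{\left(Q{\left(D{\left(u{\left(6 \right)} \right)},-7 \right)},-64 \right)} = -496628 - \left(18 - \left(-64\right)^{2}\right) = -496628 + \left(-18 + 4096\right) = -496628 + 4078 = -492550$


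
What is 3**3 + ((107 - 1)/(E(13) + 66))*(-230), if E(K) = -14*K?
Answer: 6878/29 ≈ 237.17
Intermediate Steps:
E(K) = -14*K
3**3 + ((107 - 1)/(E(13) + 66))*(-230) = 3**3 + ((107 - 1)/(-14*13 + 66))*(-230) = 27 + (106/(-182 + 66))*(-230) = 27 + (106/(-116))*(-230) = 27 + (106*(-1/116))*(-230) = 27 - 53/58*(-230) = 27 + 6095/29 = 6878/29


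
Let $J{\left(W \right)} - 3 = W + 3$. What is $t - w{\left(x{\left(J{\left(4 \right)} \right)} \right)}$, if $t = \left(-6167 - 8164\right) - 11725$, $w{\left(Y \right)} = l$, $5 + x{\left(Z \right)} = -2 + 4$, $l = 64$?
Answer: $-26120$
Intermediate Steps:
$J{\left(W \right)} = 6 + W$ ($J{\left(W \right)} = 3 + \left(W + 3\right) = 3 + \left(3 + W\right) = 6 + W$)
$x{\left(Z \right)} = -3$ ($x{\left(Z \right)} = -5 + \left(-2 + 4\right) = -5 + 2 = -3$)
$w{\left(Y \right)} = 64$
$t = -26056$ ($t = -14331 - 11725 = -26056$)
$t - w{\left(x{\left(J{\left(4 \right)} \right)} \right)} = -26056 - 64 = -26120$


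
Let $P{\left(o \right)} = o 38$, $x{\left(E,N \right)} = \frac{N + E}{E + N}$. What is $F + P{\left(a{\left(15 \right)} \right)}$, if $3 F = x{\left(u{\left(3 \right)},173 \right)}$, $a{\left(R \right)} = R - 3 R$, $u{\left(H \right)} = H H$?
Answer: $- \frac{3419}{3} \approx -1139.7$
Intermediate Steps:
$u{\left(H \right)} = H^{2}$
$x{\left(E,N \right)} = 1$ ($x{\left(E,N \right)} = \frac{E + N}{E + N} = 1$)
$a{\left(R \right)} = - 2 R$
$F = \frac{1}{3}$ ($F = \frac{1}{3} \cdot 1 = \frac{1}{3} \approx 0.33333$)
$P{\left(o \right)} = 38 o$
$F + P{\left(a{\left(15 \right)} \right)} = \frac{1}{3} + 38 \left(\left(-2\right) 15\right) = \frac{1}{3} + 38 \left(-30\right) = \frac{1}{3} - 1140 = - \frac{3419}{3}$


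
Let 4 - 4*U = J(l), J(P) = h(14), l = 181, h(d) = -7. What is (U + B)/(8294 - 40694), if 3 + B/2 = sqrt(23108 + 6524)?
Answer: 13/129600 - sqrt(463)/2025 ≈ -0.010526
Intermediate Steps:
B = -6 + 16*sqrt(463) (B = -6 + 2*sqrt(23108 + 6524) = -6 + 2*sqrt(29632) = -6 + 2*(8*sqrt(463)) = -6 + 16*sqrt(463) ≈ 338.28)
J(P) = -7
U = 11/4 (U = 1 - 1/4*(-7) = 1 + 7/4 = 11/4 ≈ 2.7500)
(U + B)/(8294 - 40694) = (11/4 + (-6 + 16*sqrt(463)))/(8294 - 40694) = (-13/4 + 16*sqrt(463))/(-32400) = (-13/4 + 16*sqrt(463))*(-1/32400) = 13/129600 - sqrt(463)/2025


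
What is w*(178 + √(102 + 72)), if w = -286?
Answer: -50908 - 286*√174 ≈ -54681.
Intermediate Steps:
w*(178 + √(102 + 72)) = -286*(178 + √(102 + 72)) = -286*(178 + √174) = -50908 - 286*√174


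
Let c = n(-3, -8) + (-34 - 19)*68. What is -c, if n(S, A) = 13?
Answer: 3591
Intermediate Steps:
c = -3591 (c = 13 + (-34 - 19)*68 = 13 - 53*68 = 13 - 3604 = -3591)
-c = -1*(-3591) = 3591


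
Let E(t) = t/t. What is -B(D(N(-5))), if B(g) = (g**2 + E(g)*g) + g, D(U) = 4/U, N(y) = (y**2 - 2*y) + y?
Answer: -64/225 ≈ -0.28444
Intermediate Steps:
E(t) = 1
N(y) = y**2 - y
B(g) = g**2 + 2*g (B(g) = (g**2 + 1*g) + g = (g**2 + g) + g = (g + g**2) + g = g**2 + 2*g)
-B(D(N(-5))) = -4/((-5*(-1 - 5)))*(2 + 4/((-5*(-1 - 5)))) = -4/((-5*(-6)))*(2 + 4/((-5*(-6)))) = -4/30*(2 + 4/30) = -4*(1/30)*(2 + 4*(1/30)) = -2*(2 + 2/15)/15 = -2*32/(15*15) = -1*64/225 = -64/225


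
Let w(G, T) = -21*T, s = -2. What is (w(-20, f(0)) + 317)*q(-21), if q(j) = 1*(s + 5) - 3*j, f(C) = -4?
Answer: 26466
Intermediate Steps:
q(j) = 3 - 3*j (q(j) = 1*(-2 + 5) - 3*j = 1*3 - 3*j = 3 - 3*j)
(w(-20, f(0)) + 317)*q(-21) = (-21*(-4) + 317)*(3 - 3*(-21)) = (84 + 317)*(3 + 63) = 401*66 = 26466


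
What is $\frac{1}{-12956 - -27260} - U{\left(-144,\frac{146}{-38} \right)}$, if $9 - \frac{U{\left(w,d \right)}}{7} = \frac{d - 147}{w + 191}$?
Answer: $- \frac{1091694691}{12773472} \approx -85.466$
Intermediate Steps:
$U{\left(w,d \right)} = 63 - \frac{7 \left(-147 + d\right)}{191 + w}$ ($U{\left(w,d \right)} = 63 - 7 \frac{d - 147}{w + 191} = 63 - 7 \frac{-147 + d}{191 + w} = 63 - \frac{7 \left(-147 + d\right)}{191 + w}$)
$\frac{1}{-12956 - -27260} - U{\left(-144,\frac{146}{-38} \right)} = \frac{1}{-12956 - -27260} - \frac{7 \left(1866 - \frac{146}{-38} + 9 \left(-144\right)\right)}{191 - 144} = \frac{1}{-12956 + 27260} - \frac{7 \left(1866 - 146 \left(- \frac{1}{38}\right) - 1296\right)}{47} = \frac{1}{14304} - 7 \cdot \frac{1}{47} \left(1866 - - \frac{73}{19} - 1296\right) = \frac{1}{14304} - 7 \cdot \frac{1}{47} \left(1866 + \frac{73}{19} - 1296\right) = \frac{1}{14304} - 7 \cdot \frac{1}{47} \cdot \frac{10903}{19} = \frac{1}{14304} - \frac{76321}{893} = - \frac{1091694691}{12773472}$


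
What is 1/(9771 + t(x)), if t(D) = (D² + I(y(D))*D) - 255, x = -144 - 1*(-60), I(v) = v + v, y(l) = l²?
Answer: -1/1168836 ≈ -8.5555e-7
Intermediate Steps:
I(v) = 2*v
x = -84 (x = -144 + 60 = -84)
t(D) = -255 + D² + 2*D³ (t(D) = (D² + (2*D²)*D) - 255 = (D² + 2*D³) - 255 = -255 + D² + 2*D³)
1/(9771 + t(x)) = 1/(9771 + (-255 + (-84)² + 2*(-84)³)) = 1/(9771 + (-255 + 7056 + 2*(-592704))) = 1/(9771 + (-255 + 7056 - 1185408)) = 1/(9771 - 1178607) = 1/(-1168836) = -1/1168836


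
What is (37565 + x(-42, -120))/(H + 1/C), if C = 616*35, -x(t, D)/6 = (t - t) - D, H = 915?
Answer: 794378200/19727401 ≈ 40.268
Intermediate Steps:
x(t, D) = 6*D (x(t, D) = -6*((t - t) - D) = -6*(0 - D) = -(-6)*D = 6*D)
C = 21560
(37565 + x(-42, -120))/(H + 1/C) = (37565 + 6*(-120))/(915 + 1/21560) = (37565 - 720)/(915 + 1/21560) = 36845/(19727401/21560) = 36845*(21560/19727401) = 794378200/19727401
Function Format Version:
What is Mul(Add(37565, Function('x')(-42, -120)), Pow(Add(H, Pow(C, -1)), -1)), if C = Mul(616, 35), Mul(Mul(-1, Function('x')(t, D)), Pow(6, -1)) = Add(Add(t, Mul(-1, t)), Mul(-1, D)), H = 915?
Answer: Rational(794378200, 19727401) ≈ 40.268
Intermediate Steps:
Function('x')(t, D) = Mul(6, D) (Function('x')(t, D) = Mul(-6, Add(Add(t, Mul(-1, t)), Mul(-1, D))) = Mul(-6, Add(0, Mul(-1, D))) = Mul(-6, Mul(-1, D)) = Mul(6, D))
C = 21560
Mul(Add(37565, Function('x')(-42, -120)), Pow(Add(H, Pow(C, -1)), -1)) = Mul(Add(37565, Mul(6, -120)), Pow(Add(915, Pow(21560, -1)), -1)) = Mul(Add(37565, -720), Pow(Add(915, Rational(1, 21560)), -1)) = Mul(36845, Pow(Rational(19727401, 21560), -1)) = Mul(36845, Rational(21560, 19727401)) = Rational(794378200, 19727401)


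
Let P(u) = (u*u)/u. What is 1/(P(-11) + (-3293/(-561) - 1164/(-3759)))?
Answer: -702933/3388466 ≈ -0.20745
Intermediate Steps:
P(u) = u (P(u) = u**2/u = u)
1/(P(-11) + (-3293/(-561) - 1164/(-3759))) = 1/(-11 + (-3293/(-561) - 1164/(-3759))) = 1/(-11 + (-3293*(-1/561) - 1164*(-1/3759))) = 1/(-11 + (3293/561 + 388/1253)) = 1/(-11 + 4343797/702933) = 1/(-3388466/702933) = -702933/3388466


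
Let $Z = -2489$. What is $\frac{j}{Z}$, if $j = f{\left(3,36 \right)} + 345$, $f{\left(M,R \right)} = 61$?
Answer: $- \frac{406}{2489} \approx -0.16312$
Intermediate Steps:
$j = 406$ ($j = 61 + 345 = 406$)
$\frac{j}{Z} = \frac{406}{-2489} = 406 \left(- \frac{1}{2489}\right) = - \frac{406}{2489}$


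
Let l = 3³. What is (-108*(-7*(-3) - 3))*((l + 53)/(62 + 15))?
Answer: -155520/77 ≈ -2019.7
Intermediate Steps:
l = 27
(-108*(-7*(-3) - 3))*((l + 53)/(62 + 15)) = (-108*(-7*(-3) - 3))*((27 + 53)/(62 + 15)) = (-108*(21 - 3))*(80/77) = (-108*18)*(80*(1/77)) = -1944*80/77 = -155520/77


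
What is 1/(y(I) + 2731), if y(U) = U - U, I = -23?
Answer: 1/2731 ≈ 0.00036617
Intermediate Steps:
y(U) = 0
1/(y(I) + 2731) = 1/(0 + 2731) = 1/2731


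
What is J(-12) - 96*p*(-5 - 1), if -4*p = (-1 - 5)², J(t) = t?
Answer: -5196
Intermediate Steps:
p = -9 (p = -(-1 - 5)²/4 = -¼*(-6)² = -¼*36 = -9)
J(-12) - 96*p*(-5 - 1) = -12 - (-864)*(-5 - 1) = -12 - (-864)*(-6) = -12 - 96*54 = -12 - 5184 = -5196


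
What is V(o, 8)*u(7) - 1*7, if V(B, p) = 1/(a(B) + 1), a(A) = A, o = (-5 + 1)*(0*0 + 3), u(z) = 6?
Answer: -83/11 ≈ -7.5455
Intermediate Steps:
o = -12 (o = -4*(0 + 3) = -4*3 = -12)
V(B, p) = 1/(1 + B) (V(B, p) = 1/(B + 1) = 1/(1 + B))
V(o, 8)*u(7) - 1*7 = 6/(1 - 12) - 1*7 = 6/(-11) - 7 = -1/11*6 - 7 = -6/11 - 7 = -83/11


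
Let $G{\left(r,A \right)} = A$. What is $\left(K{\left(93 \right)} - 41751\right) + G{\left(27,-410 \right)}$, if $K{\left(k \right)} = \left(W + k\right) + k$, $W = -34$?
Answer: $-42009$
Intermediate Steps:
$K{\left(k \right)} = -34 + 2 k$ ($K{\left(k \right)} = \left(-34 + k\right) + k = -34 + 2 k$)
$\left(K{\left(93 \right)} - 41751\right) + G{\left(27,-410 \right)} = \left(\left(-34 + 2 \cdot 93\right) - 41751\right) - 410 = \left(\left(-34 + 186\right) - 41751\right) - 410 = \left(152 - 41751\right) - 410 = -41599 - 410 = -42009$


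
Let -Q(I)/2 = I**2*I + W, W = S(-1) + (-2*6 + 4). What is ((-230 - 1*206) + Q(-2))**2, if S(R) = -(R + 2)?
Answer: 161604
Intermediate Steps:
S(R) = -2 - R (S(R) = -(2 + R) = -2 - R)
W = -9 (W = (-2 - 1*(-1)) + (-2*6 + 4) = (-2 + 1) + (-12 + 4) = -1 - 8 = -9)
Q(I) = 18 - 2*I**3 (Q(I) = -2*(I**2*I - 9) = -2*(I**3 - 9) = -2*(-9 + I**3) = 18 - 2*I**3)
((-230 - 1*206) + Q(-2))**2 = ((-230 - 1*206) + (18 - 2*(-2)**3))**2 = ((-230 - 206) + (18 - 2*(-8)))**2 = (-436 + (18 + 16))**2 = (-436 + 34)**2 = (-402)**2 = 161604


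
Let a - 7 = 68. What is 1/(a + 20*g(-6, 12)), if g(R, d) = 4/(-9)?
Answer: 9/595 ≈ 0.015126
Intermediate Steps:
a = 75 (a = 7 + 68 = 75)
g(R, d) = -4/9 (g(R, d) = 4*(-⅑) = -4/9)
1/(a + 20*g(-6, 12)) = 1/(75 + 20*(-4/9)) = 1/(75 - 80/9) = 1/(595/9) = 9/595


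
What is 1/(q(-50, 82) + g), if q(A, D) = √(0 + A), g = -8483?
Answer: -8483/71961339 - 5*I*√2/71961339 ≈ -0.00011788 - 9.8262e-8*I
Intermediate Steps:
q(A, D) = √A
1/(q(-50, 82) + g) = 1/(√(-50) - 8483) = 1/(5*I*√2 - 8483) = 1/(-8483 + 5*I*√2)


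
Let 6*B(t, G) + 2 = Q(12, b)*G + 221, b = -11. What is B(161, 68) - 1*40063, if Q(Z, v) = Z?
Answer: -79781/2 ≈ -39891.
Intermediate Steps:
B(t, G) = 73/2 + 2*G (B(t, G) = -⅓ + (12*G + 221)/6 = -⅓ + (221 + 12*G)/6 = -⅓ + (221/6 + 2*G) = 73/2 + 2*G)
B(161, 68) - 1*40063 = (73/2 + 2*68) - 1*40063 = (73/2 + 136) - 40063 = 345/2 - 40063 = -79781/2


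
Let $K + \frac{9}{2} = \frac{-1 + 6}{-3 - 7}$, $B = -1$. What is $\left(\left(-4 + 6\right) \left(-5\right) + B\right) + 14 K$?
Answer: $-81$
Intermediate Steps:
$K = -5$ ($K = - \frac{9}{2} + \frac{-1 + 6}{-3 - 7} = - \frac{9}{2} + \frac{5}{-10} = - \frac{9}{2} + 5 \left(- \frac{1}{10}\right) = - \frac{9}{2} - \frac{1}{2} = -5$)
$\left(\left(-4 + 6\right) \left(-5\right) + B\right) + 14 K = \left(\left(-4 + 6\right) \left(-5\right) - 1\right) + 14 \left(-5\right) = \left(2 \left(-5\right) - 1\right) - 70 = \left(-10 - 1\right) - 70 = -11 - 70 = -81$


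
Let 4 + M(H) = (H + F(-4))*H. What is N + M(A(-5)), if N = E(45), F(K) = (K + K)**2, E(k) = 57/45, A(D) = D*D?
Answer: 33334/15 ≈ 2222.3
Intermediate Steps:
A(D) = D**2
E(k) = 19/15 (E(k) = 57*(1/45) = 19/15)
F(K) = 4*K**2 (F(K) = (2*K)**2 = 4*K**2)
N = 19/15 ≈ 1.2667
M(H) = -4 + H*(64 + H) (M(H) = -4 + (H + 4*(-4)**2)*H = -4 + (H + 4*16)*H = -4 + (H + 64)*H = -4 + (64 + H)*H = -4 + H*(64 + H))
N + M(A(-5)) = 19/15 + (-4 + ((-5)**2)**2 + 64*(-5)**2) = 19/15 + (-4 + 25**2 + 64*25) = 19/15 + (-4 + 625 + 1600) = 19/15 + 2221 = 33334/15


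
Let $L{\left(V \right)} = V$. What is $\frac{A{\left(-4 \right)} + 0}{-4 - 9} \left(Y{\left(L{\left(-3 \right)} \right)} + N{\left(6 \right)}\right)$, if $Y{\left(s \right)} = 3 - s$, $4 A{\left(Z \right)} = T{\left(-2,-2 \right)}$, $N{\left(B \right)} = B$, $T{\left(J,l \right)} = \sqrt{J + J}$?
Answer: $- \frac{6 i}{13} \approx - 0.46154 i$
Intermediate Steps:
$T{\left(J,l \right)} = \sqrt{2} \sqrt{J}$ ($T{\left(J,l \right)} = \sqrt{2 J} = \sqrt{2} \sqrt{J}$)
$A{\left(Z \right)} = \frac{i}{2}$ ($A{\left(Z \right)} = \frac{\sqrt{2} \sqrt{-2}}{4} = \frac{\sqrt{2} i \sqrt{2}}{4} = \frac{2 i}{4} = \frac{i}{2}$)
$\frac{A{\left(-4 \right)} + 0}{-4 - 9} \left(Y{\left(L{\left(-3 \right)} \right)} + N{\left(6 \right)}\right) = \frac{\frac{i}{2} + 0}{-4 - 9} \left(\left(3 - -3\right) + 6\right) = \frac{\frac{1}{2} i}{-13} \left(\left(3 + 3\right) + 6\right) = \frac{i}{2} \left(- \frac{1}{13}\right) \left(6 + 6\right) = - \frac{i}{26} \cdot 12 = - \frac{6 i}{13}$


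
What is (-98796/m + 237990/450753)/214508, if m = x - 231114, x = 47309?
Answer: 14712724223/2962021389688970 ≈ 4.9671e-6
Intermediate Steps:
m = -183805 (m = 47309 - 231114 = -183805)
(-98796/m + 237990/450753)/214508 = (-98796/(-183805) + 237990/450753)/214508 = (-98796*(-1/183805) + 237990*(1/450753))*(1/214508) = (98796/183805 + 79330/150251)*(1/214508) = (29425448446/27616885055)*(1/214508) = 14712724223/2962021389688970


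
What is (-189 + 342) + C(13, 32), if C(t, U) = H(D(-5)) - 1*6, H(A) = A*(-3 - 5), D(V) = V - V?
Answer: 147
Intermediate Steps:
D(V) = 0
H(A) = -8*A (H(A) = A*(-8) = -8*A)
C(t, U) = -6 (C(t, U) = -8*0 - 1*6 = 0 - 6 = -6)
(-189 + 342) + C(13, 32) = (-189 + 342) - 6 = 153 - 6 = 147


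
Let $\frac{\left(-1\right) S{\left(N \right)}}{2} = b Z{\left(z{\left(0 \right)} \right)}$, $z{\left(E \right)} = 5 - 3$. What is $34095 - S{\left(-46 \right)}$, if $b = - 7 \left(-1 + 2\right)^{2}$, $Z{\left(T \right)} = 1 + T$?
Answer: $34053$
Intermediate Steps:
$z{\left(E \right)} = 2$
$b = -7$ ($b = - 7 \cdot 1^{2} = \left(-7\right) 1 = -7$)
$S{\left(N \right)} = 42$ ($S{\left(N \right)} = - 2 \left(- 7 \left(1 + 2\right)\right) = - 2 \left(\left(-7\right) 3\right) = \left(-2\right) \left(-21\right) = 42$)
$34095 - S{\left(-46 \right)} = 34095 - 42 = 34053$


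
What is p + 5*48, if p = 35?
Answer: 275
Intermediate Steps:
p + 5*48 = 35 + 5*48 = 35 + 240 = 275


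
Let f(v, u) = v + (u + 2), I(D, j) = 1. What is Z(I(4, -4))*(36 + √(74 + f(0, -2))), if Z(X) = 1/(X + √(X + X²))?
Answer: -36 - √74 + 2*√37 + 36*√2 ≈ 18.475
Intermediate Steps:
f(v, u) = 2 + u + v (f(v, u) = v + (2 + u) = 2 + u + v)
Z(I(4, -4))*(36 + √(74 + f(0, -2))) = (36 + √(74 + (2 - 2 + 0)))/(1 + √(1*(1 + 1))) = (36 + √(74 + 0))/(1 + √(1*2)) = (36 + √74)/(1 + √2)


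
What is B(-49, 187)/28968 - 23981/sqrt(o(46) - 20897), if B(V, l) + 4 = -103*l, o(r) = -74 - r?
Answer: -19265/28968 + 23981*I*sqrt(21017)/21017 ≈ -0.66504 + 165.42*I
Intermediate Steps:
B(V, l) = -4 - 103*l
B(-49, 187)/28968 - 23981/sqrt(o(46) - 20897) = (-4 - 103*187)/28968 - 23981/sqrt((-74 - 1*46) - 20897) = (-4 - 19261)*(1/28968) - 23981/sqrt((-74 - 46) - 20897) = -19265*1/28968 - 23981/sqrt(-120 - 20897) = -19265/28968 - 23981*(-I*sqrt(21017)/21017) = -19265/28968 - (-23981)*I*sqrt(21017)/21017 = -19265/28968 + 23981*I*sqrt(21017)/21017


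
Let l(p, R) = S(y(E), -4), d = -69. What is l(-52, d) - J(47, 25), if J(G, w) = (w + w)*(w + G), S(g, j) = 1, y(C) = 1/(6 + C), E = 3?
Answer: -3599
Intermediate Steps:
l(p, R) = 1
J(G, w) = 2*w*(G + w) (J(G, w) = (2*w)*(G + w) = 2*w*(G + w))
l(-52, d) - J(47, 25) = 1 - 2*25*(47 + 25) = 1 - 2*25*72 = 1 - 1*3600 = 1 - 3600 = -3599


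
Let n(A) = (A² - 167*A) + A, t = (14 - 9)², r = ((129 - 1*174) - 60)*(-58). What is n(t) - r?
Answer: -9615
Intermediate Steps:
r = 6090 (r = ((129 - 174) - 60)*(-58) = (-45 - 60)*(-58) = -105*(-58) = 6090)
t = 25 (t = 5² = 25)
n(A) = A² - 166*A
n(t) - r = 25*(-166 + 25) - 1*6090 = 25*(-141) - 6090 = -3525 - 6090 = -9615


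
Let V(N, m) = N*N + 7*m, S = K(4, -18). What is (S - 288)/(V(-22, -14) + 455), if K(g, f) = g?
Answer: -284/841 ≈ -0.33769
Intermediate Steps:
S = 4
V(N, m) = N² + 7*m
(S - 288)/(V(-22, -14) + 455) = (4 - 288)/(((-22)² + 7*(-14)) + 455) = -284/((484 - 98) + 455) = -284/(386 + 455) = -284/841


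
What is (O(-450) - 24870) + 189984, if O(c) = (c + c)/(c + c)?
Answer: 165115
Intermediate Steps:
O(c) = 1 (O(c) = (2*c)/((2*c)) = (2*c)*(1/(2*c)) = 1)
(O(-450) - 24870) + 189984 = (1 - 24870) + 189984 = -24869 + 189984 = 165115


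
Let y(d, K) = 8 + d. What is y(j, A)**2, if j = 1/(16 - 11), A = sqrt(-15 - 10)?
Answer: 1681/25 ≈ 67.240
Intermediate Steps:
A = 5*I (A = sqrt(-25) = 5*I ≈ 5.0*I)
j = 1/5 ≈ 0.20000
y(j, A)**2 = (8 + 1/5)**2 = (41/5)**2 = 1681/25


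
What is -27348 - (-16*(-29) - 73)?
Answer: -27739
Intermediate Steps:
-27348 - (-16*(-29) - 73) = -27348 - (464 - 73) = -27348 - 1*391 = -27348 - 391 = -27739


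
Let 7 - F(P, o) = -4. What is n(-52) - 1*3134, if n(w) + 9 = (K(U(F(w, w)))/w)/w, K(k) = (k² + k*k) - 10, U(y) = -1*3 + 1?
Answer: -4249337/1352 ≈ -3143.0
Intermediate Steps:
F(P, o) = 11 (F(P, o) = 7 - 1*(-4) = 7 + 4 = 11)
U(y) = -2 (U(y) = -3 + 1 = -2)
K(k) = -10 + 2*k² (K(k) = (k² + k²) - 10 = 2*k² - 10 = -10 + 2*k²)
n(w) = -9 - 2/w² (n(w) = -9 + ((-10 + 2*(-2)²)/w)/w = -9 + ((-10 + 2*4)/w)/w = -9 + ((-10 + 8)/w)/w = -9 + (-2/w)/w = -9 - 2/w²)
n(-52) - 1*3134 = (-9 - 2/(-52)²) - 1*3134 = (-9 - 2*1/2704) - 3134 = (-9 - 1/1352) - 3134 = -12169/1352 - 3134 = -4249337/1352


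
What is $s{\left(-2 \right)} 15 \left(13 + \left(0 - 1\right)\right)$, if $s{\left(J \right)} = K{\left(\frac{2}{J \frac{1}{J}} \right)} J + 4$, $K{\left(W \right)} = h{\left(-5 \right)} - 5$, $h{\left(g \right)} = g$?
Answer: $4320$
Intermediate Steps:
$K{\left(W \right)} = -10$ ($K{\left(W \right)} = -5 - 5 = -10$)
$s{\left(J \right)} = 4 - 10 J$ ($s{\left(J \right)} = - 10 J + 4 = 4 - 10 J$)
$s{\left(-2 \right)} 15 \left(13 + \left(0 - 1\right)\right) = \left(4 - -20\right) 15 \left(13 + \left(0 - 1\right)\right) = \left(4 + 20\right) 15 \left(13 - 1\right) = 24 \cdot 15 \cdot 12 = 24 \cdot 180 = 4320$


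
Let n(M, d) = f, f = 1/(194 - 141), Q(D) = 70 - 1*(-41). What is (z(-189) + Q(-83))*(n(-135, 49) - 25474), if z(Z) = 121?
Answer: -313228072/53 ≈ -5.9100e+6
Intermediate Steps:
Q(D) = 111 (Q(D) = 70 + 41 = 111)
f = 1/53 ≈ 0.018868
n(M, d) = 1/53
(z(-189) + Q(-83))*(n(-135, 49) - 25474) = (121 + 111)*(1/53 - 25474) = 232*(-1350121/53) = -313228072/53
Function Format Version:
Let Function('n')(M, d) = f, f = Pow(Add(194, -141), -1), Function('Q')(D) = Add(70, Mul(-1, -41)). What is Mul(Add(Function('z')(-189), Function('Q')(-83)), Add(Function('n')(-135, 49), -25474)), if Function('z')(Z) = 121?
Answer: Rational(-313228072, 53) ≈ -5.9100e+6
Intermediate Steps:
Function('Q')(D) = 111 (Function('Q')(D) = Add(70, 41) = 111)
f = Rational(1, 53) (f = Pow(53, -1) = Rational(1, 53) ≈ 0.018868)
Function('n')(M, d) = Rational(1, 53)
Mul(Add(Function('z')(-189), Function('Q')(-83)), Add(Function('n')(-135, 49), -25474)) = Mul(Add(121, 111), Add(Rational(1, 53), -25474)) = Mul(232, Rational(-1350121, 53)) = Rational(-313228072, 53)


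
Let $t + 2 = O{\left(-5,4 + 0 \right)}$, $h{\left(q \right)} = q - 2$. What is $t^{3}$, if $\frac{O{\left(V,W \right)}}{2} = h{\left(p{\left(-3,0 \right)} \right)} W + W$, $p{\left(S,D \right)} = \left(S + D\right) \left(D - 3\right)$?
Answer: $238328$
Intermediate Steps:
$p{\left(S,D \right)} = \left(-3 + D\right) \left(D + S\right)$ ($p{\left(S,D \right)} = \left(D + S\right) \left(-3 + D\right) = \left(-3 + D\right) \left(D + S\right)$)
$h{\left(q \right)} = -2 + q$
$O{\left(V,W \right)} = 16 W$ ($O{\left(V,W \right)} = 2 \left(\left(-2 + \left(0^{2} - 0 - -9 + 0 \left(-3\right)\right)\right) W + W\right) = 2 \left(\left(-2 + \left(0 + 0 + 9 + 0\right)\right) W + W\right) = 2 \left(\left(-2 + 9\right) W + W\right) = 2 \left(7 W + W\right) = 2 \cdot 8 W = 16 W$)
$t = 62$ ($t = -2 + 16 \left(4 + 0\right) = -2 + 16 \cdot 4 = -2 + 64 = 62$)
$t^{3} = 62^{3} = 238328$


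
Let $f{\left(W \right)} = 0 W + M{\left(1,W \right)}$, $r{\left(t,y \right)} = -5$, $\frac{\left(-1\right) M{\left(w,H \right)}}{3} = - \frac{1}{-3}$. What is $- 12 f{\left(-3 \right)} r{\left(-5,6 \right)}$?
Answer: $-60$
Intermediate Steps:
$M{\left(w,H \right)} = -1$ ($M{\left(w,H \right)} = - 3 \left(- \frac{1}{-3}\right) = - 3 \left(\left(-1\right) \left(- \frac{1}{3}\right)\right) = \left(-3\right) \frac{1}{3} = -1$)
$f{\left(W \right)} = -1$ ($f{\left(W \right)} = 0 W - 1 = 0 - 1 = -1$)
$- 12 f{\left(-3 \right)} r{\left(-5,6 \right)} = \left(-12\right) \left(-1\right) \left(-5\right) = 12 \left(-5\right) = -60$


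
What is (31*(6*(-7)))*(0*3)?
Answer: 0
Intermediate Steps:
(31*(6*(-7)))*(0*3) = (31*(-42))*0 = -1302*0 = 0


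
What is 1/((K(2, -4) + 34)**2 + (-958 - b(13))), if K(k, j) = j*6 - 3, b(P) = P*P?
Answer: -1/1078 ≈ -0.00092764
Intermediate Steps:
b(P) = P**2
K(k, j) = -3 + 6*j (K(k, j) = 6*j - 3 = -3 + 6*j)
1/((K(2, -4) + 34)**2 + (-958 - b(13))) = 1/(((-3 + 6*(-4)) + 34)**2 + (-958 - 1*13**2)) = 1/(((-3 - 24) + 34)**2 + (-958 - 1*169)) = 1/((-27 + 34)**2 + (-958 - 169)) = 1/(7**2 - 1127) = 1/(49 - 1127) = 1/(-1078) = -1/1078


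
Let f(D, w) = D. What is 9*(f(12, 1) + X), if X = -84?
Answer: -648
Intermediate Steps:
9*(f(12, 1) + X) = 9*(12 - 84) = 9*(-72) = -648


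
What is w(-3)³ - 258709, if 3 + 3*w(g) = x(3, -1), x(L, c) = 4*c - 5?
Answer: -258773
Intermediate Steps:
x(L, c) = -5 + 4*c
w(g) = -4 (w(g) = -1 + (-5 + 4*(-1))/3 = -1 + (-5 - 4)/3 = -1 + (⅓)*(-9) = -1 - 3 = -4)
w(-3)³ - 258709 = (-4)³ - 258709 = -64 - 258709 = -258773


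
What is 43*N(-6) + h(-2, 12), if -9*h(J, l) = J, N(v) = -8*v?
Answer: 18578/9 ≈ 2064.2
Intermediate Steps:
h(J, l) = -J/9
43*N(-6) + h(-2, 12) = 43*(-8*(-6)) - 1/9*(-2) = 43*48 + 2/9 = 2064 + 2/9 = 18578/9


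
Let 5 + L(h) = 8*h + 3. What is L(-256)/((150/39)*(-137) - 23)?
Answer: 26650/7149 ≈ 3.7278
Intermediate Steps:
L(h) = -2 + 8*h (L(h) = -5 + (8*h + 3) = -5 + (3 + 8*h) = -2 + 8*h)
L(-256)/((150/39)*(-137) - 23) = (-2 + 8*(-256))/((150/39)*(-137) - 23) = (-2 - 2048)/((150*(1/39))*(-137) - 23) = -2050/((50/13)*(-137) - 23) = -2050/(-6850/13 - 23) = -2050/(-7149/13) = -2050*(-13/7149) = 26650/7149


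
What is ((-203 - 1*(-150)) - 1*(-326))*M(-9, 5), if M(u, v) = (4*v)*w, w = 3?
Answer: 16380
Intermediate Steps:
M(u, v) = 12*v (M(u, v) = (4*v)*3 = 12*v)
((-203 - 1*(-150)) - 1*(-326))*M(-9, 5) = ((-203 - 1*(-150)) - 1*(-326))*(12*5) = ((-203 + 150) + 326)*60 = (-53 + 326)*60 = 273*60 = 16380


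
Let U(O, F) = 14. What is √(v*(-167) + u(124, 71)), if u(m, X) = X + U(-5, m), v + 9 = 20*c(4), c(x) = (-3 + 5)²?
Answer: 6*I*√327 ≈ 108.5*I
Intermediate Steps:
c(x) = 4 (c(x) = 2² = 4)
v = 71 (v = -9 + 20*4 = -9 + 80 = 71)
u(m, X) = 14 + X (u(m, X) = X + 14 = 14 + X)
√(v*(-167) + u(124, 71)) = √(71*(-167) + (14 + 71)) = √(-11857 + 85) = √(-11772) = 6*I*√327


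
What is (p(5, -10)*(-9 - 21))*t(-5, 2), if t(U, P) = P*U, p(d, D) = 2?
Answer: 600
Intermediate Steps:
(p(5, -10)*(-9 - 21))*t(-5, 2) = (2*(-9 - 21))*(2*(-5)) = (2*(-30))*(-10) = -60*(-10) = 600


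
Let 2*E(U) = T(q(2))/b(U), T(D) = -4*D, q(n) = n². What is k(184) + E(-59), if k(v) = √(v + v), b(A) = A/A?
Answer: -8 + 4*√23 ≈ 11.183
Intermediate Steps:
b(A) = 1
k(v) = √2*√v (k(v) = √(2*v) = √2*√v)
E(U) = -8 (E(U) = (-4*2²/1)/2 = (-4*4*1)/2 = (-16*1)/2 = (½)*(-16) = -8)
k(184) + E(-59) = √2*√184 - 8 = √2*(2*√46) - 8 = 4*√23 - 8 = -8 + 4*√23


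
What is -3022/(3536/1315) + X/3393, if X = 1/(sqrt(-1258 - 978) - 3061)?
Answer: -4860276891488101/4324670813736 - 2*I*sqrt(559)/31799050101 ≈ -1123.8 - 1.487e-9*I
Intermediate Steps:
X = 1/(-3061 + 2*I*sqrt(559)) (X = 1/(sqrt(-2236) - 3061) = 1/(2*I*sqrt(559) - 3061) = 1/(-3061 + 2*I*sqrt(559)) ≈ -0.00032661 - 5.046e-6*I)
-3022/(3536/1315) + X/3393 = -3022/(3536/1315) + (-3061/9371957 - 2*I*sqrt(559)/9371957)/3393 = -3022/(3536*(1/1315)) + (-3061/9371957 - 2*I*sqrt(559)/9371957)*(1/3393) = -3022/3536/1315 + (-3061/31799050101 - 2*I*sqrt(559)/31799050101) = -3022*1315/3536 + (-3061/31799050101 - 2*I*sqrt(559)/31799050101) = -1986965/1768 + (-3061/31799050101 - 2*I*sqrt(559)/31799050101) = -4860276891488101/4324670813736 - 2*I*sqrt(559)/31799050101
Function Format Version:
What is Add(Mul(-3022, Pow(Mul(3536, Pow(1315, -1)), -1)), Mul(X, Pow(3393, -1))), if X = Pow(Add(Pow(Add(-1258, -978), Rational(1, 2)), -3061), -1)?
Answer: Add(Rational(-4860276891488101, 4324670813736), Mul(Rational(-2, 31799050101), I, Pow(559, Rational(1, 2)))) ≈ Add(-1123.8, Mul(-1.4870e-9, I))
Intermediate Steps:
X = Pow(Add(-3061, Mul(2, I, Pow(559, Rational(1, 2)))), -1) (X = Pow(Add(Pow(-2236, Rational(1, 2)), -3061), -1) = Pow(Add(Mul(2, I, Pow(559, Rational(1, 2))), -3061), -1) = Pow(Add(-3061, Mul(2, I, Pow(559, Rational(1, 2)))), -1) ≈ Add(-0.00032661, Mul(-5.046e-6, I)))
Add(Mul(-3022, Pow(Mul(3536, Pow(1315, -1)), -1)), Mul(X, Pow(3393, -1))) = Add(Mul(-3022, Pow(Mul(3536, Pow(1315, -1)), -1)), Mul(Add(Rational(-3061, 9371957), Mul(Rational(-2, 9371957), I, Pow(559, Rational(1, 2)))), Pow(3393, -1))) = Add(Mul(-3022, Pow(Mul(3536, Rational(1, 1315)), -1)), Mul(Add(Rational(-3061, 9371957), Mul(Rational(-2, 9371957), I, Pow(559, Rational(1, 2)))), Rational(1, 3393))) = Add(Mul(-3022, Pow(Rational(3536, 1315), -1)), Add(Rational(-3061, 31799050101), Mul(Rational(-2, 31799050101), I, Pow(559, Rational(1, 2))))) = Add(Mul(-3022, Rational(1315, 3536)), Add(Rational(-3061, 31799050101), Mul(Rational(-2, 31799050101), I, Pow(559, Rational(1, 2))))) = Add(Rational(-1986965, 1768), Add(Rational(-3061, 31799050101), Mul(Rational(-2, 31799050101), I, Pow(559, Rational(1, 2))))) = Add(Rational(-4860276891488101, 4324670813736), Mul(Rational(-2, 31799050101), I, Pow(559, Rational(1, 2))))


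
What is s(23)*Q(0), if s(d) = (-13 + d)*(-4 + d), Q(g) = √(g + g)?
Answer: 0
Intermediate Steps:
Q(g) = √2*√g (Q(g) = √(2*g) = √2*√g)
s(23)*Q(0) = (52 + 23² - 17*23)*(√2*√0) = (52 + 529 - 391)*(√2*0) = 190*0 = 0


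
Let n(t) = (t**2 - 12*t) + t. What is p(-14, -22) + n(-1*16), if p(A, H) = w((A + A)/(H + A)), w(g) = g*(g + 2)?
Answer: 35167/81 ≈ 434.16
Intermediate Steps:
n(t) = t**2 - 11*t
w(g) = g*(2 + g)
p(A, H) = 2*A*(2 + 2*A/(A + H))/(A + H) (p(A, H) = ((A + A)/(H + A))*(2 + (A + A)/(H + A)) = ((2*A)/(A + H))*(2 + (2*A)/(A + H)) = (2*A/(A + H))*(2 + 2*A/(A + H)) = 2*A*(2 + 2*A/(A + H))/(A + H))
p(-14, -22) + n(-1*16) = 4*(-14)*(-22 + 2*(-14))/(-14 - 22)**2 + (-1*16)*(-11 - 1*16) = 4*(-14)*(-22 - 28)/(-36)**2 - 16*(-11 - 16) = 4*(-14)*(1/1296)*(-50) - 16*(-27) = 175/81 + 432 = 35167/81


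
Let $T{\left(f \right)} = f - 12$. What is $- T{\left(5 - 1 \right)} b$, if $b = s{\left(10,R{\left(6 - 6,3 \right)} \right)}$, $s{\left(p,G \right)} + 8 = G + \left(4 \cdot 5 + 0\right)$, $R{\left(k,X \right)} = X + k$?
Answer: $120$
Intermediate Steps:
$T{\left(f \right)} = -12 + f$ ($T{\left(f \right)} = f - 12 = -12 + f$)
$s{\left(p,G \right)} = 12 + G$ ($s{\left(p,G \right)} = -8 + \left(G + \left(4 \cdot 5 + 0\right)\right) = -8 + \left(G + \left(20 + 0\right)\right) = -8 + \left(G + 20\right) = -8 + \left(20 + G\right) = 12 + G$)
$b = 15$ ($b = 12 + \left(3 + \left(6 - 6\right)\right) = 12 + \left(3 + 0\right) = 12 + 3 = 15$)
$- T{\left(5 - 1 \right)} b = - \left(-12 + \left(5 - 1\right)\right) 15 = - \left(-12 + 4\right) 15 = - \left(-8\right) 15 = \left(-1\right) \left(-120\right) = 120$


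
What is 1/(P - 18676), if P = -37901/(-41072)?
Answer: -272/5079621 ≈ -5.3547e-5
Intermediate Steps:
P = 251/272 (P = -37901*(-1/41072) = 251/272 ≈ 0.92279)
1/(P - 18676) = 1/(251/272 - 18676) = 1/(-5079621/272) = -272/5079621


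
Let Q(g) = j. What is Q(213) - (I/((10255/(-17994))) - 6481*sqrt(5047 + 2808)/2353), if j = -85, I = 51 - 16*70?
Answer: -20107261/10255 + 6481*sqrt(7855)/2353 ≈ -1716.6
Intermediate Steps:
I = -1069 (I = 51 - 1120 = -1069)
Q(g) = -85
Q(213) - (I/((10255/(-17994))) - 6481*sqrt(5047 + 2808)/2353) = -85 - (-1069/(10255/(-17994)) - 6481*sqrt(5047 + 2808)/2353) = -85 - (-1069/(10255*(-1/17994)) - 6481*sqrt(7855)/2353) = -85 - (-1069/(-10255/17994) - 6481*sqrt(7855)/2353) = -85 - (-1069*(-17994/10255) - 6481*sqrt(7855)/2353) = -85 - (19235586/10255 - 6481*sqrt(7855)/2353) = -85 + (-19235586/10255 + 6481*sqrt(7855)/2353) = -20107261/10255 + 6481*sqrt(7855)/2353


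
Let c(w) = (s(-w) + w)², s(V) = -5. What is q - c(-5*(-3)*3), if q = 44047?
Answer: 42447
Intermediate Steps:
c(w) = (-5 + w)²
q - c(-5*(-3)*3) = 44047 - (-5 - 5*(-3)*3)² = 44047 - (-5 + 15*3)² = 44047 - (-5 + 45)² = 44047 - 1*40² = 44047 - 1*1600 = 44047 - 1600 = 42447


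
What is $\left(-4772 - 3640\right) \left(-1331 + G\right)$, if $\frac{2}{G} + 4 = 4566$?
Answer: $\frac{25538916120}{2281} \approx 1.1196 \cdot 10^{7}$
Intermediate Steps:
$G = \frac{1}{2281}$ ($G = \frac{2}{-4 + 4566} = \frac{2}{4562} = 2 \cdot \frac{1}{4562} = \frac{1}{2281} \approx 0.0004384$)
$\left(-4772 - 3640\right) \left(-1331 + G\right) = \left(-4772 - 3640\right) \left(-1331 + \frac{1}{2281}\right) = \left(-8412\right) \left(- \frac{3036010}{2281}\right) = \frac{25538916120}{2281}$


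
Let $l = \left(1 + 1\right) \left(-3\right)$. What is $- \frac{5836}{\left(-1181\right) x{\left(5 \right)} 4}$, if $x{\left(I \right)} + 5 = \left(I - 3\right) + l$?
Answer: $- \frac{1459}{10629} \approx -0.13727$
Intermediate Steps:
$l = -6$ ($l = 2 \left(-3\right) = -6$)
$x{\left(I \right)} = -14 + I$ ($x{\left(I \right)} = -5 + \left(\left(I - 3\right) - 6\right) = -5 + \left(\left(-3 + I\right) - 6\right) = -5 + \left(-9 + I\right) = -14 + I$)
$- \frac{5836}{\left(-1181\right) x{\left(5 \right)} 4} = - \frac{5836}{\left(-1181\right) \left(-14 + 5\right) 4} = - \frac{5836}{\left(-1181\right) \left(\left(-9\right) 4\right)} = - \frac{5836}{\left(-1181\right) \left(-36\right)} = - \frac{5836}{42516} = \left(-5836\right) \frac{1}{42516} = - \frac{1459}{10629}$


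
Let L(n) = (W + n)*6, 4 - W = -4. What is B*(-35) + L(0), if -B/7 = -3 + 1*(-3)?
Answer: -1422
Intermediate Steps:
W = 8 (W = 4 - 1*(-4) = 4 + 4 = 8)
L(n) = 48 + 6*n (L(n) = (8 + n)*6 = 48 + 6*n)
B = 42 (B = -7*(-3 + 1*(-3)) = -7*(-3 - 3) = -7*(-6) = 42)
B*(-35) + L(0) = 42*(-35) + (48 + 6*0) = -1470 + (48 + 0) = -1470 + 48 = -1422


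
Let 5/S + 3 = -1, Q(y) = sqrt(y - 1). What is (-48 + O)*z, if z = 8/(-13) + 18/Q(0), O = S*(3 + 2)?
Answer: 434/13 + 1953*I/2 ≈ 33.385 + 976.5*I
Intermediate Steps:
Q(y) = sqrt(-1 + y)
S = -5/4 (S = 5/(-3 - 1) = 5/(-4) = 5*(-1/4) = -5/4 ≈ -1.2500)
O = -25/4 (O = -5*(3 + 2)/4 = -5/4*5 = -25/4 ≈ -6.2500)
z = -8/13 - 18*I (z = 8/(-13) + 18/(sqrt(-1 + 0)) = 8*(-1/13) + 18/(sqrt(-1)) = -8/13 + 18/I = -8/13 + 18*(-I) = -8/13 - 18*I ≈ -0.61539 - 18.0*I)
(-48 + O)*z = (-48 - 25/4)*(-8/13 - 18*I) = -217*(-8/13 - 18*I)/4 = 434/13 + 1953*I/2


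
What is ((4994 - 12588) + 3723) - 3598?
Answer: -7469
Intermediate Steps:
((4994 - 12588) + 3723) - 3598 = (-7594 + 3723) - 3598 = -3871 - 3598 = -7469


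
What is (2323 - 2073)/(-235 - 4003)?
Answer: -125/2119 ≈ -0.058990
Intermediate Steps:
(2323 - 2073)/(-235 - 4003) = 250/(-4238) = 250*(-1/4238) = -125/2119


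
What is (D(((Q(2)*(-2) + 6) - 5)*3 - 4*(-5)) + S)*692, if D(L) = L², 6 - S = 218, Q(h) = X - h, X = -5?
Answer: 2776996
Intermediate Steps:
Q(h) = -5 - h
S = -212 (S = 6 - 1*218 = 6 - 218 = -212)
(D(((Q(2)*(-2) + 6) - 5)*3 - 4*(-5)) + S)*692 = (((((-5 - 1*2)*(-2) + 6) - 5)*3 - 4*(-5))² - 212)*692 = (((((-5 - 2)*(-2) + 6) - 5)*3 + 20)² - 212)*692 = ((((-7*(-2) + 6) - 5)*3 + 20)² - 212)*692 = ((((14 + 6) - 5)*3 + 20)² - 212)*692 = (((20 - 5)*3 + 20)² - 212)*692 = ((15*3 + 20)² - 212)*692 = ((45 + 20)² - 212)*692 = (65² - 212)*692 = (4225 - 212)*692 = 4013*692 = 2776996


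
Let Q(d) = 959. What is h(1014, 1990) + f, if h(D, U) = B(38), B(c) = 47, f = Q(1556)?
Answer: 1006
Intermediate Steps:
f = 959
h(D, U) = 47
h(1014, 1990) + f = 47 + 959 = 1006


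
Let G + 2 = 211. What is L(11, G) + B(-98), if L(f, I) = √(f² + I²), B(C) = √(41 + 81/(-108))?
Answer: √161/2 + 11*√362 ≈ 215.63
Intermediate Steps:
G = 209 (G = -2 + 211 = 209)
B(C) = √161/2 (B(C) = √(41 + 81*(-1/108)) = √(41 - ¾) = √(161/4) = √161/2)
L(f, I) = √(I² + f²)
L(11, G) + B(-98) = √(209² + 11²) + √161/2 = √(43681 + 121) + √161/2 = √43802 + √161/2 = 11*√362 + √161/2 = √161/2 + 11*√362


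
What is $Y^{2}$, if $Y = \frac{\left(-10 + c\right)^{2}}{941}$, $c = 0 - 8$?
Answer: $\frac{104976}{885481} \approx 0.11855$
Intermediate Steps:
$c = -8$ ($c = 0 - 8 = -8$)
$Y = \frac{324}{941}$ ($Y = \frac{\left(-10 - 8\right)^{2}}{941} = \left(-18\right)^{2} \cdot \frac{1}{941} = 324 \cdot \frac{1}{941} = \frac{324}{941} \approx 0.34431$)
$Y^{2} = \left(\frac{324}{941}\right)^{2} = \frac{104976}{885481}$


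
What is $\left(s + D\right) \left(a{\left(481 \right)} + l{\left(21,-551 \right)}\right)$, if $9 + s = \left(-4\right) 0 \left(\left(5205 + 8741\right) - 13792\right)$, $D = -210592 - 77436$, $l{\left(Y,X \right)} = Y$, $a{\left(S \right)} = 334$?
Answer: $-102253135$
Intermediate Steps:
$D = -288028$
$s = -9$ ($s = -9 + \left(-4\right) 0 \left(\left(5205 + 8741\right) - 13792\right) = -9 + 0 \left(13946 - 13792\right) = -9 + 0 \cdot 154 = -9 + 0 = -9$)
$\left(s + D\right) \left(a{\left(481 \right)} + l{\left(21,-551 \right)}\right) = \left(-9 - 288028\right) \left(334 + 21\right) = \left(-288037\right) 355 = -102253135$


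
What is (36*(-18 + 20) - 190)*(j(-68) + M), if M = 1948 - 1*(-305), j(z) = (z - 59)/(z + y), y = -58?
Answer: -16756295/63 ≈ -2.6597e+5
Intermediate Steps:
j(z) = (-59 + z)/(-58 + z) (j(z) = (z - 59)/(z - 58) = (-59 + z)/(-58 + z))
M = 2253 (M = 1948 + 305 = 2253)
(36*(-18 + 20) - 190)*(j(-68) + M) = (36*(-18 + 20) - 190)*((-59 - 68)/(-58 - 68) + 2253) = (36*2 - 190)*(-127/(-126) + 2253) = (72 - 190)*(-1/126*(-127) + 2253) = -118*(127/126 + 2253) = -118*284005/126 = -16756295/63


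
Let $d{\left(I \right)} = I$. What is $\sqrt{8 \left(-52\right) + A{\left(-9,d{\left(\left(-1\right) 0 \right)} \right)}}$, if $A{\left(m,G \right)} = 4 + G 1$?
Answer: $2 i \sqrt{103} \approx 20.298 i$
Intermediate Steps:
$A{\left(m,G \right)} = 4 + G$
$\sqrt{8 \left(-52\right) + A{\left(-9,d{\left(\left(-1\right) 0 \right)} \right)}} = \sqrt{8 \left(-52\right) + \left(4 - 0\right)} = \sqrt{-416 + \left(4 + 0\right)} = \sqrt{-416 + 4} = \sqrt{-412} = 2 i \sqrt{103}$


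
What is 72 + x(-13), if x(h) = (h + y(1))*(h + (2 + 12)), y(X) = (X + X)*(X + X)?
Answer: 63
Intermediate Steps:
y(X) = 4*X² (y(X) = (2*X)*(2*X) = 4*X²)
x(h) = (4 + h)*(14 + h) (x(h) = (h + 4*1²)*(h + (2 + 12)) = (h + 4*1)*(h + 14) = (h + 4)*(14 + h) = (4 + h)*(14 + h))
72 + x(-13) = 72 + (56 + (-13)² + 18*(-13)) = 72 + (56 + 169 - 234) = 72 - 9 = 63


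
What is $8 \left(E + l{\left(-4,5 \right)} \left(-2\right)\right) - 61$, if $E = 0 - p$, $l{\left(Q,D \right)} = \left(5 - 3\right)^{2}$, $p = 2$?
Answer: $-141$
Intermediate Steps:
$l{\left(Q,D \right)} = 4$ ($l{\left(Q,D \right)} = 2^{2} = 4$)
$E = -2$ ($E = 0 - 2 = -2$)
$8 \left(E + l{\left(-4,5 \right)} \left(-2\right)\right) - 61 = 8 \left(-2 + 4 \left(-2\right)\right) - 61 = 8 \left(-2 - 8\right) - 61 = 8 \left(-10\right) - 61 = -80 - 61 = -141$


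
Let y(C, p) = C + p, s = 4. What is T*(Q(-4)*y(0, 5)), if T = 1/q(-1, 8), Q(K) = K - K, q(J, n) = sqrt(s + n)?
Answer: 0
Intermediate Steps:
q(J, n) = sqrt(4 + n)
Q(K) = 0
T = sqrt(3)/6 (T = 1/(sqrt(4 + 8)) = 1/(sqrt(12)) = 1/(2*sqrt(3)) = sqrt(3)/6 ≈ 0.28868)
T*(Q(-4)*y(0, 5)) = (sqrt(3)/6)*(0*(0 + 5)) = (sqrt(3)/6)*(0*5) = (sqrt(3)/6)*0 = 0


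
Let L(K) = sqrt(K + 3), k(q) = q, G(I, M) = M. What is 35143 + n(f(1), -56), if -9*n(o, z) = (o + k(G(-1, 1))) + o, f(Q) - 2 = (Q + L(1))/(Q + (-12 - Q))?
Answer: 70285/2 ≈ 35143.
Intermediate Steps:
L(K) = sqrt(3 + K)
f(Q) = 11/6 - Q/12 (f(Q) = 2 + (Q + sqrt(3 + 1))/(Q + (-12 - Q)) = 2 + (Q + sqrt(4))/(-12) = 2 + (Q + 2)*(-1/12) = 2 + (2 + Q)*(-1/12) = 2 + (-1/6 - Q/12) = 11/6 - Q/12)
n(o, z) = -1/9 - 2*o/9 (n(o, z) = -((o + 1) + o)/9 = -((1 + o) + o)/9 = -(1 + 2*o)/9 = -1/9 - 2*o/9)
35143 + n(f(1), -56) = 35143 + (-1/9 - 2*(11/6 - 1/12*1)/9) = 35143 + (-1/9 - 2*(11/6 - 1/12)/9) = 35143 + (-1/9 - 2/9*7/4) = 35143 + (-1/9 - 7/18) = 35143 - 1/2 = 70285/2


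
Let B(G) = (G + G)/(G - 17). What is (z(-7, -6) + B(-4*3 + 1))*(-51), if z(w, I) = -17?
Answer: 11577/14 ≈ 826.93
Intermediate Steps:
B(G) = 2*G/(-17 + G) (B(G) = (2*G)/(-17 + G) = 2*G/(-17 + G))
(z(-7, -6) + B(-4*3 + 1))*(-51) = (-17 + 2*(-4*3 + 1)/(-17 + (-4*3 + 1)))*(-51) = (-17 + 2*(-12 + 1)/(-17 + (-12 + 1)))*(-51) = (-17 + 2*(-11)/(-17 - 11))*(-51) = (-17 + 2*(-11)/(-28))*(-51) = (-17 + 2*(-11)*(-1/28))*(-51) = (-17 + 11/14)*(-51) = -227/14*(-51) = 11577/14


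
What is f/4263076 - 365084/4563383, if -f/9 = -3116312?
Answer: 31607986498270/4863512136527 ≈ 6.4990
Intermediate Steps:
f = 28046808 (f = -9*(-3116312) = 28046808)
f/4263076 - 365084/4563383 = 28046808/4263076 - 365084/4563383 = 28046808*(1/4263076) - 365084*1/4563383 = 7011702/1065769 - 365084/4563383 = 31607986498270/4863512136527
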